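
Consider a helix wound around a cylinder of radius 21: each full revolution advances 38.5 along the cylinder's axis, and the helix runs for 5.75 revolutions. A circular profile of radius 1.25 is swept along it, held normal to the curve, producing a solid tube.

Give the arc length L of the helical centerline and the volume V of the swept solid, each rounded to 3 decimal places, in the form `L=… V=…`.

L=790.332 V=3879.532

2πR = 2π·21 = 131.946891
per-turn = √(131.946891² + 38.5²) = √(17409.9822 + 1482.25) = √18892.2322 = 137.449017
L = 5.75 × 137.449017 = 790.331845
V = π·1.25² × L = 4.908739 × 790.331845 = 3879.532374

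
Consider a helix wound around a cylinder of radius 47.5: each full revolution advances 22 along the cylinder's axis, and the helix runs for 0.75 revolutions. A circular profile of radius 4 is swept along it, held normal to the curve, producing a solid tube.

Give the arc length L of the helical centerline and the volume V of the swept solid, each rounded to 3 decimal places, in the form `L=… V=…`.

2πR = 2π·47.5 = 298.451302
per-turn = √(298.451302² + 22²) = √(89073.1797 + 484) = √89557.1797 = 299.261056
L = 0.75 × 299.261056 = 224.445792
V = π·4² × L = 50.265482 × 224.445792 = 11281.876026

L=224.446 V=11281.876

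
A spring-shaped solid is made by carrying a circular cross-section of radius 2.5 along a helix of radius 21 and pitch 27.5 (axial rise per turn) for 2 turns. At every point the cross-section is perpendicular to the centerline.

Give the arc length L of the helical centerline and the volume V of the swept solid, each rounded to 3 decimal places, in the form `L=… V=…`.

L=269.564 V=5292.883

2πR = 2π·21 = 131.946891
per-turn = √(131.946891² + 27.5²) = √(17409.9822 + 756.25) = √18166.2322 = 134.782166
L = 2 × 134.782166 = 269.564331
V = π·2.5² × L = 19.634954 × 269.564331 = 5292.883266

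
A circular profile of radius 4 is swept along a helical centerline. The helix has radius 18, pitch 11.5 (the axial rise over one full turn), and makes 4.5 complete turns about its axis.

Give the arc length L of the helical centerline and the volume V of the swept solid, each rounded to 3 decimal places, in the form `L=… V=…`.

2πR = 2π·18 = 113.097336
per-turn = √(113.097336² + 11.5²) = √(12791.0073 + 132.25) = √12923.2573 = 113.680505
L = 4.5 × 113.680505 = 511.562274
V = π·4² × L = 50.265482 × 511.562274 = 25713.924521

L=511.562 V=25713.925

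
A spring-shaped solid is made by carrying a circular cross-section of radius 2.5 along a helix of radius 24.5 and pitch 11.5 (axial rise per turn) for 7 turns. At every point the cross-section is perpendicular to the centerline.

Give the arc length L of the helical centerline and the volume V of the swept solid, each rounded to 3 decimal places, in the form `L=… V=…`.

2πR = 2π·24.5 = 153.938040
per-turn = √(153.938040² + 11.5²) = √(23696.9202 + 132.25) = √23829.1702 = 154.366998
L = 7 × 154.366998 = 1080.568988
V = π·2.5² × L = 19.634954 × 1080.568988 = 21216.922468

L=1080.569 V=21216.922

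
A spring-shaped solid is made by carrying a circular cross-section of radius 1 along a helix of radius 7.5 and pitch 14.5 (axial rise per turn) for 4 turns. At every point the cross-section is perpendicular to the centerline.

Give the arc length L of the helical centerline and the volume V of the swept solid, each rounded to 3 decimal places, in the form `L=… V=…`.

L=197.217 V=619.576

2πR = 2π·7.5 = 47.123890
per-turn = √(47.123890² + 14.5²) = √(2220.6610 + 210.25) = √2430.9110 = 49.304269
L = 4 × 49.304269 = 197.217078
V = π·1² × L = 3.141593 × 197.217078 = 619.575723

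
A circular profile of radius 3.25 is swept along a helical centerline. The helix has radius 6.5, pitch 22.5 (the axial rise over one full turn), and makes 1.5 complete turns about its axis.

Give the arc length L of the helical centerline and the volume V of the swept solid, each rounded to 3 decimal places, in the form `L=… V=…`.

L=69.943 V=2320.913

2πR = 2π·6.5 = 40.840704
per-turn = √(40.840704² + 22.5²) = √(1667.9631 + 506.25) = √2174.2131 = 46.628459
L = 1.5 × 46.628459 = 69.942688
V = π·3.25² × L = 33.183072 × 69.942688 = 2320.913273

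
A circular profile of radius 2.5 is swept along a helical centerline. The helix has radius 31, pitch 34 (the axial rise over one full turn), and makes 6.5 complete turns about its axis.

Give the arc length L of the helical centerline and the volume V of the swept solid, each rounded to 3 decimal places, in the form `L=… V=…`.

L=1285.206 V=25234.954

2πR = 2π·31 = 194.778745
per-turn = √(194.778745² + 34²) = √(37938.7593 + 1156) = √39094.7593 = 197.723947
L = 6.5 × 197.723947 = 1285.205657
V = π·2.5² × L = 19.634954 × 1285.205657 = 25234.954068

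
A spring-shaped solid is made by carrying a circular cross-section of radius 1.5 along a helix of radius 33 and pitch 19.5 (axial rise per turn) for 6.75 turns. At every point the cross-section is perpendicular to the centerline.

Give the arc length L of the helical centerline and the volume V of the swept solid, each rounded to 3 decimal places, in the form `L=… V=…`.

2πR = 2π·33 = 207.345115
per-turn = √(207.345115² + 19.5²) = √(42991.9968 + 380.25) = √43372.2468 = 208.260046
L = 6.75 × 208.260046 = 1405.755311
V = π·1.5² × L = 7.068583 × 1405.755311 = 9936.698753

L=1405.755 V=9936.699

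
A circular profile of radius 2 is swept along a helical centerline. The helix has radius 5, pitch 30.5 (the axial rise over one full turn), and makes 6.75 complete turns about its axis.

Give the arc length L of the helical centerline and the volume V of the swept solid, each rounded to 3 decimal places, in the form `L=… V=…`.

2πR = 2π·5 = 31.415927
per-turn = √(31.415927² + 30.5²) = √(986.9604 + 930.25) = √1917.2104 = 43.785962
L = 6.75 × 43.785962 = 295.555241
V = π·2² × L = 12.566371 × 295.555241 = 3714.056700

L=295.555 V=3714.057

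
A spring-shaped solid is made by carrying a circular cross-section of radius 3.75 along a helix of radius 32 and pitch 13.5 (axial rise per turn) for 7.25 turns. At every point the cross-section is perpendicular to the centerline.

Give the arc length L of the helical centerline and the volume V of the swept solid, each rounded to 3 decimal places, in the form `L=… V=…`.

L=1460.981 V=64544.169

2πR = 2π·32 = 201.061930
per-turn = √(201.061930² + 13.5²) = √(40425.8996 + 182.25) = √40608.1496 = 201.514639
L = 7.25 × 201.514639 = 1460.981131
V = π·3.75² × L = 44.178647 × 1460.981131 = 64544.169203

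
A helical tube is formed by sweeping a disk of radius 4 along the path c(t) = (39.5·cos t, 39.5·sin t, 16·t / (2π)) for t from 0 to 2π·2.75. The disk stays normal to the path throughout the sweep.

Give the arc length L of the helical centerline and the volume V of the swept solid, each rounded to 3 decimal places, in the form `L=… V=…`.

2πR = 2π·39.5 = 248.185820
per-turn = √(248.185820² + 16²) = √(61596.2011 + 256) = √61852.2011 = 248.701027
L = 2.75 × 248.701027 = 683.927826
V = π·4² × L = 50.265482 × 683.927826 = 34377.962118

L=683.928 V=34377.962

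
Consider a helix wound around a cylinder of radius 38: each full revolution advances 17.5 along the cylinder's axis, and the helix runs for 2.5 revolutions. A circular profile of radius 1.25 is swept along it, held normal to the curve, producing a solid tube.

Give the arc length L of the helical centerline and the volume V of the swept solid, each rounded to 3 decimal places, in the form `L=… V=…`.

L=598.504 V=2937.899

2πR = 2π·38 = 238.761042
per-turn = √(238.761042² + 17.5²) = √(57006.8350 + 306.25) = √57313.0850 = 239.401514
L = 2.5 × 239.401514 = 598.503786
V = π·1.25² × L = 4.908739 × 598.503786 = 2937.898587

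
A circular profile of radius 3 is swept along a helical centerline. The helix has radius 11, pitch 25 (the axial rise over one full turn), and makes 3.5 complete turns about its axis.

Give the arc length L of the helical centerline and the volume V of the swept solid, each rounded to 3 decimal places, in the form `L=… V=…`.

2πR = 2π·11 = 69.115038
per-turn = √(69.115038² + 25²) = √(4776.8885 + 625) = √5401.8885 = 73.497541
L = 3.5 × 73.497541 = 257.241393
V = π·3² × L = 28.274334 × 257.241393 = 7273.329046

L=257.241 V=7273.329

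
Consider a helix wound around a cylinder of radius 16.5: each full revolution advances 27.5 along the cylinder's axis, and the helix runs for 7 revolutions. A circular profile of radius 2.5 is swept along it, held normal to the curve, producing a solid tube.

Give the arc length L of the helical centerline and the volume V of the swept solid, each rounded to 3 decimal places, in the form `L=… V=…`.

L=750.805 V=14742.023

2πR = 2π·16.5 = 103.672558
per-turn = √(103.672558² + 27.5²) = √(10747.9992 + 756.25) = √11504.2492 = 107.257863
L = 7 × 107.257863 = 750.805042
V = π·2.5² × L = 19.634954 × 750.805042 = 14742.022518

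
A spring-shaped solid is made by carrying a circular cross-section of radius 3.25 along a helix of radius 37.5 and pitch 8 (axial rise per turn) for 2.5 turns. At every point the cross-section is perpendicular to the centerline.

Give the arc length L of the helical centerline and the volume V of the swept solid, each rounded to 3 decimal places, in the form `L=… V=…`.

2πR = 2π·37.5 = 235.619449
per-turn = √(235.619449² + 8²) = √(55516.5248 + 64) = √55580.5248 = 235.755222
L = 2.5 × 235.755222 = 589.388055
V = π·3.25² × L = 33.183072 × 589.388055 = 19557.706513

L=589.388 V=19557.707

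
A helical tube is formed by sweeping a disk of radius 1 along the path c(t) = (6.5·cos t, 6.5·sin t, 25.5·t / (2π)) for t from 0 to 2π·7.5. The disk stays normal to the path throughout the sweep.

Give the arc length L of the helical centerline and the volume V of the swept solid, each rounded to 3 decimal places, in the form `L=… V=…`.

2πR = 2π·6.5 = 40.840704
per-turn = √(40.840704² + 25.5²) = √(1667.9631 + 650.25) = √2318.2131 = 48.147826
L = 7.5 × 48.147826 = 361.108695
V = π·1² × L = 3.141593 × 361.108695 = 1134.456422

L=361.109 V=1134.456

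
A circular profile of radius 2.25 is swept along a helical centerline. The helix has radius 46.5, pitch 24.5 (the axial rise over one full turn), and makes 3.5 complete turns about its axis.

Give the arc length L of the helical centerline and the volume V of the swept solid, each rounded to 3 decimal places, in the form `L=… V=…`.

L=1026.177 V=16320.647

2πR = 2π·46.5 = 292.168117
per-turn = √(292.168117² + 24.5²) = √(85362.2085 + 600.25) = √85962.4585 = 293.193551
L = 3.5 × 293.193551 = 1026.177429
V = π·2.25² × L = 15.904313 × 1026.177429 = 16320.646831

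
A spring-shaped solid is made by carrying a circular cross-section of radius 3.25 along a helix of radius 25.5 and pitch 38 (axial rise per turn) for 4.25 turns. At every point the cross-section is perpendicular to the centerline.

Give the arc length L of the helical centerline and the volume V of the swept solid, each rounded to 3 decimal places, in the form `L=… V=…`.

2πR = 2π·25.5 = 160.221225
per-turn = √(160.221225² + 38²) = √(25670.8410 + 1444) = √27114.8410 = 164.665847
L = 4.25 × 164.665847 = 699.829848
V = π·3.25² × L = 33.183072 × 699.829848 = 23222.504523

L=699.830 V=23222.505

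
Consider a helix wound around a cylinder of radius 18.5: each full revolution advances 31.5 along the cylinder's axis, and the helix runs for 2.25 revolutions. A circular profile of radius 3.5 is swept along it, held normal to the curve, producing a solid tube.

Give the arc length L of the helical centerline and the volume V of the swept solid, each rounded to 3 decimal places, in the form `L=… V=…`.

L=270.971 V=10428.179

2πR = 2π·18.5 = 116.238928
per-turn = √(116.238928² + 31.5²) = √(13511.4884 + 992.25) = √14503.7384 = 120.431468
L = 2.25 × 120.431468 = 270.970802
V = π·3.5² × L = 38.484510 × 270.970802 = 10428.178558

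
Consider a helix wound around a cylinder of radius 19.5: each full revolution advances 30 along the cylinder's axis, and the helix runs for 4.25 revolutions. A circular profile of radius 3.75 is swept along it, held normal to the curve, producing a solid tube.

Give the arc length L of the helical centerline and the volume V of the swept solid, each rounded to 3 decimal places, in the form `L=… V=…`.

L=536.101 V=23684.226

2πR = 2π·19.5 = 122.522113
per-turn = √(122.522113² + 30²) = √(15011.6683 + 900) = √15911.6683 = 126.141461
L = 4.25 × 126.141461 = 536.101211
V = π·3.75² × L = 44.178647 × 536.101211 = 23684.225997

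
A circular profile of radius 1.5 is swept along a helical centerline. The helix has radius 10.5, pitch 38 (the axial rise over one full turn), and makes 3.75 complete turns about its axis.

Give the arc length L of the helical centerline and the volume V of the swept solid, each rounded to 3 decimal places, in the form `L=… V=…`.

2πR = 2π·10.5 = 65.973446
per-turn = √(65.973446² + 38²) = √(4352.4955 + 1444) = √5796.4955 = 76.134720
L = 3.75 × 76.134720 = 285.505199
V = π·1.5² × L = 7.068583 × 285.505199 = 2018.117329

L=285.505 V=2018.117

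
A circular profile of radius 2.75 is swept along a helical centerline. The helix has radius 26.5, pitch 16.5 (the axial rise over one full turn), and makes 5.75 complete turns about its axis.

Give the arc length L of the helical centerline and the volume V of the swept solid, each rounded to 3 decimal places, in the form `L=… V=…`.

2πR = 2π·26.5 = 166.504411
per-turn = √(166.504411² + 16.5²) = √(27723.7188 + 272.25) = √27995.9688 = 167.319959
L = 5.75 × 167.319959 = 962.089766
V = π·2.75² × L = 23.758294 × 962.089766 = 22857.611933

L=962.090 V=22857.612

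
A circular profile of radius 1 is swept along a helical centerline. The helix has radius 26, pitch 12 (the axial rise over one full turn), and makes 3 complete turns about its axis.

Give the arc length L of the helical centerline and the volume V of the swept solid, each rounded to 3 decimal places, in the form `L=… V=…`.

2πR = 2π·26 = 163.362818
per-turn = √(163.362818² + 12²) = √(26687.4103 + 144) = √26831.4103 = 163.802962
L = 3 × 163.802962 = 491.408885
V = π·1² × L = 3.141593 × 491.408885 = 1543.806544

L=491.409 V=1543.807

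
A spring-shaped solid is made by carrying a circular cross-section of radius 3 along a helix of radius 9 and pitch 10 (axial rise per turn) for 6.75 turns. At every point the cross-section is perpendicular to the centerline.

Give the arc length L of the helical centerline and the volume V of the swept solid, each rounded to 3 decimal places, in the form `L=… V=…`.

L=387.626 V=10959.863

2πR = 2π·9 = 56.548668
per-turn = √(56.548668² + 10²) = √(3197.7518 + 100) = √3297.7518 = 57.426055
L = 6.75 × 57.426055 = 387.625873
V = π·3² × L = 28.274334 × 387.625873 = 10959.863360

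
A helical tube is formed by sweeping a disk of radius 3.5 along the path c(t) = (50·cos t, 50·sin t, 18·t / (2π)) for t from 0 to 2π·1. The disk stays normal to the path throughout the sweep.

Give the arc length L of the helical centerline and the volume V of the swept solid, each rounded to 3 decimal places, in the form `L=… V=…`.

L=314.675 V=12110.094

2πR = 2π·50 = 314.159265
per-turn = √(314.159265² + 18²) = √(98696.0440 + 324) = √99020.0440 = 314.674505
L = 1 × 314.674505 = 314.674505
V = π·3.5² × L = 38.484510 × 314.674505 = 12110.094131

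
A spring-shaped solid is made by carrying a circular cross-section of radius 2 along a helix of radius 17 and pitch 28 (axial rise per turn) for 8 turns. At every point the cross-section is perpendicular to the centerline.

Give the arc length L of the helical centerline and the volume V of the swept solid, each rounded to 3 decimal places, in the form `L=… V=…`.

2πR = 2π·17 = 106.814150
per-turn = √(106.814150² + 28²) = √(11409.2627 + 784) = √12193.2627 = 110.423108
L = 8 × 110.423108 = 883.384861
V = π·2² × L = 12.566371 × 883.384861 = 11100.941554

L=883.385 V=11100.942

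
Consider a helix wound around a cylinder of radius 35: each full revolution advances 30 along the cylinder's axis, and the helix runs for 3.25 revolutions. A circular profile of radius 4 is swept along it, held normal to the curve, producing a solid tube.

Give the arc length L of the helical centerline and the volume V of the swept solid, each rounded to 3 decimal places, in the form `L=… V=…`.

2πR = 2π·35 = 219.911486
per-turn = √(219.911486² + 30²) = √(48361.0616 + 900) = √49261.0616 = 221.948331
L = 3.25 × 221.948331 = 721.332075
V = π·4² × L = 50.265482 × 721.332075 = 36258.104774

L=721.332 V=36258.105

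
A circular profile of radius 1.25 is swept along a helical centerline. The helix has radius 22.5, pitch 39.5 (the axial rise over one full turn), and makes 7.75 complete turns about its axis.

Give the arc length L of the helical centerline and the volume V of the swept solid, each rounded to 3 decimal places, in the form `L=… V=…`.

2πR = 2π·22.5 = 141.371669
per-turn = √(141.371669² + 39.5²) = √(19985.9489 + 1560.25) = √21546.1989 = 146.786235
L = 7.75 × 146.786235 = 1137.593325
V = π·1.25² × L = 4.908739 × 1137.593325 = 5584.148174

L=1137.593 V=5584.148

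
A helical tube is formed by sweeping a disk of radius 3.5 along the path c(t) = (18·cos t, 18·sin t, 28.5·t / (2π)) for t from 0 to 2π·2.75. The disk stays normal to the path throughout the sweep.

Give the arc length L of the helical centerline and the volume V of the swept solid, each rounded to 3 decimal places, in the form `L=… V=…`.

2πR = 2π·18 = 113.097336
per-turn = √(113.097336² + 28.5²) = √(12791.0073 + 812.25) = √13603.2573 = 116.633003
L = 2.75 × 116.633003 = 320.740757
V = π·3.5² × L = 38.484510 × 320.740757 = 12343.550882

L=320.741 V=12343.551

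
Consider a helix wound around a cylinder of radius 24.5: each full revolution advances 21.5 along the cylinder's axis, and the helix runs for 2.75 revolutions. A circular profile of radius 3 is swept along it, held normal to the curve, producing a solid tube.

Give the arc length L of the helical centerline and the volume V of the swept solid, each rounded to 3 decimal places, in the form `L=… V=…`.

2πR = 2π·24.5 = 153.938040
per-turn = √(153.938040² + 21.5²) = √(23696.9202 + 462.25) = √24159.1702 = 155.432204
L = 2.75 × 155.432204 = 427.438562
V = π·3² × L = 28.274334 × 427.438562 = 12085.540620

L=427.439 V=12085.541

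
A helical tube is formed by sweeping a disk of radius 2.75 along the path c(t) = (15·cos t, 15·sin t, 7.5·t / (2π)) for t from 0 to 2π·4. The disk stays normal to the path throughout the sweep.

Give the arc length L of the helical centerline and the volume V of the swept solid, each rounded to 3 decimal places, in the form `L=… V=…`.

L=378.183 V=8984.981

2πR = 2π·15 = 94.247780
per-turn = √(94.247780² + 7.5²) = √(8882.6440 + 56.25) = √8938.8940 = 94.545724
L = 4 × 94.545724 = 378.182897
V = π·2.75² × L = 23.758294 × 378.182897 = 8984.980614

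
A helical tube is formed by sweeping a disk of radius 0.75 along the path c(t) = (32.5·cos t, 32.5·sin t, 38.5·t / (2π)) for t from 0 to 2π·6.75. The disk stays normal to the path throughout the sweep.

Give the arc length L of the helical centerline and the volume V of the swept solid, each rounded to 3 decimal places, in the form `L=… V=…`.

L=1402.658 V=2478.701

2πR = 2π·32.5 = 204.203522
per-turn = √(204.203522² + 38.5²) = √(41699.0786 + 1482.25) = √43181.3286 = 207.801176
L = 6.75 × 207.801176 = 1402.657936
V = π·0.75² × L = 1.767146 × 1402.657936 = 2478.701174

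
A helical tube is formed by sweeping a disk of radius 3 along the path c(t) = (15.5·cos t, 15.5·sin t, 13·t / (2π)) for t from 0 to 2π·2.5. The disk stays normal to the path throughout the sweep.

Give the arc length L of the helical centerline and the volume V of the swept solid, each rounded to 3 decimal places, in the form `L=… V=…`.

L=245.633 V=6945.109

2πR = 2π·15.5 = 97.389372
per-turn = √(97.389372² + 13²) = √(9484.6898 + 169) = √9653.6898 = 98.253192
L = 2.5 × 98.253192 = 245.632981
V = π·3² × L = 28.274334 × 245.632981 = 6945.108922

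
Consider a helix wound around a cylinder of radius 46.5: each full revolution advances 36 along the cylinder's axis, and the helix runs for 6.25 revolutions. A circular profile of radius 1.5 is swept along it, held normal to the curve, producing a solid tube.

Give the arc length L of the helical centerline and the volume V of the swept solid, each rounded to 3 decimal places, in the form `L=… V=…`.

2πR = 2π·46.5 = 292.168117
per-turn = √(292.168117² + 36²) = √(85362.2085 + 1296) = √86658.2085 = 294.377663
L = 6.25 × 294.377663 = 1839.860394
V = π·1.5² × L = 7.068583 × 1839.860394 = 13005.206767

L=1839.860 V=13005.207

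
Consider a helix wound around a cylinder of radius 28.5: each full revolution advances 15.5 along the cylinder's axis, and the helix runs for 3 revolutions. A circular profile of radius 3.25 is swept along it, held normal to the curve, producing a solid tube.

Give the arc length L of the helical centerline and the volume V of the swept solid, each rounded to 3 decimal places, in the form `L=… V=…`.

2πR = 2π·28.5 = 179.070781
per-turn = √(179.070781² + 15.5²) = √(32066.3447 + 240.25) = √32306.5947 = 179.740354
L = 3 × 179.740354 = 539.221061
V = π·3.25² × L = 33.183072 × 539.221061 = 17893.011498

L=539.221 V=17893.011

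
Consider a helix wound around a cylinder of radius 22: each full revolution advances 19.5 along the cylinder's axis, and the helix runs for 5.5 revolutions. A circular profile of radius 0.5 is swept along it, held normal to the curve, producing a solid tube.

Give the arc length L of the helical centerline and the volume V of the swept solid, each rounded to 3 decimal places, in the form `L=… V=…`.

L=767.793 V=603.023

2πR = 2π·22 = 138.230077
per-turn = √(138.230077² + 19.5²) = √(19107.5541 + 380.25) = √19487.8041 = 139.598725
L = 5.5 × 139.598725 = 767.792989
V = π·0.5² × L = 0.785398 × 767.792989 = 603.023204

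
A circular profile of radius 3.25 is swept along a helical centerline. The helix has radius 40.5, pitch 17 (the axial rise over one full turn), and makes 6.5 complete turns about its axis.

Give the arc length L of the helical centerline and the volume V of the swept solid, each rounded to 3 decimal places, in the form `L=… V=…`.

2πR = 2π·40.5 = 254.469005
per-turn = √(254.469005² + 17²) = √(64754.4745 + 289) = √65043.4745 = 255.036222
L = 6.5 × 255.036222 = 1657.735442
V = π·3.25² × L = 33.183072 × 1657.735442 = 55008.755207

L=1657.735 V=55008.755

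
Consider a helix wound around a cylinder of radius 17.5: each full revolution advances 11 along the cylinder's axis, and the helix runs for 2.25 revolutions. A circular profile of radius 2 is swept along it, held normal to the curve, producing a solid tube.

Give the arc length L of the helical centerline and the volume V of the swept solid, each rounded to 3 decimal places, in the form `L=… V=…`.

L=248.635 V=3124.444

2πR = 2π·17.5 = 109.955743
per-turn = √(109.955743² + 11²) = √(12090.2654 + 121) = √12211.2654 = 110.504594
L = 2.25 × 110.504594 = 248.635337
V = π·2² × L = 12.566371 × 248.635337 = 3124.443799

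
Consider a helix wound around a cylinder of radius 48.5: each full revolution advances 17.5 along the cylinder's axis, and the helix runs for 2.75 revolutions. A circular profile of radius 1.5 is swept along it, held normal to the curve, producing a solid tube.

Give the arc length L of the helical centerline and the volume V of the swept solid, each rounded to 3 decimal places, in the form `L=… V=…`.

2πR = 2π·48.5 = 304.734487
per-turn = √(304.734487² + 17.5²) = √(92863.1078 + 306.25) = √93169.3578 = 305.236560
L = 2.75 × 305.236560 = 839.400541
V = π·1.5² × L = 7.068583 × 839.400541 = 5933.372790

L=839.401 V=5933.373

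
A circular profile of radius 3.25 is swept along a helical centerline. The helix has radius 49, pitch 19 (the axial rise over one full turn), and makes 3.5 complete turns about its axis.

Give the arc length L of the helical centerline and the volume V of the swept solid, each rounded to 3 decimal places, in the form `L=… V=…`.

L=1079.616 V=35824.986

2πR = 2π·49 = 307.876080
per-turn = √(307.876080² + 19²) = √(94787.6807 + 361) = √95148.6807 = 308.461798
L = 3.5 × 308.461798 = 1079.616292
V = π·3.25² × L = 33.183072 × 1079.616292 = 35824.985589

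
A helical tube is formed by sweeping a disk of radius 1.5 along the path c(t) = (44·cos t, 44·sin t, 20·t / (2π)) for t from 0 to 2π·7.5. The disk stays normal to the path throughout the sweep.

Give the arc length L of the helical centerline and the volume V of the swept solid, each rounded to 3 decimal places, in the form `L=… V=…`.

2πR = 2π·44 = 276.460154
per-turn = √(276.460154² + 20²) = √(76430.2165 + 400) = √76830.2165 = 277.182641
L = 7.5 × 277.182641 = 2078.869808
V = π·1.5² × L = 7.068583 × 2078.869808 = 14694.664760

L=2078.870 V=14694.665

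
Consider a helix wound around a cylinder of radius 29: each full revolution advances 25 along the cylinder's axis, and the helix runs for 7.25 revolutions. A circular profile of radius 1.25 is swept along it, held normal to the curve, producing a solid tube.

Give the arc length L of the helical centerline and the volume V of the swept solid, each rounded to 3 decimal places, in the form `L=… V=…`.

L=1333.416 V=6545.389

2πR = 2π·29 = 182.212374
per-turn = √(182.212374² + 25²) = √(33201.3492 + 625) = √33826.3492 = 183.919410
L = 7.25 × 183.919410 = 1333.415719
V = π·1.25² × L = 4.908739 × 1333.415719 = 6545.389105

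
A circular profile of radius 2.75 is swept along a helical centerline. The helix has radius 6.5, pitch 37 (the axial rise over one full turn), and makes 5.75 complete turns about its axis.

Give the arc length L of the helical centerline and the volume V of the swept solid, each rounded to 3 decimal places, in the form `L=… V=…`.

L=316.875 V=7528.403

2πR = 2π·6.5 = 40.840704
per-turn = √(40.840704² + 37²) = √(1667.9631 + 1369) = √3036.9631 = 55.108649
L = 5.75 × 55.108649 = 316.874729
V = π·2.75² × L = 23.758294 × 316.874729 = 7528.403115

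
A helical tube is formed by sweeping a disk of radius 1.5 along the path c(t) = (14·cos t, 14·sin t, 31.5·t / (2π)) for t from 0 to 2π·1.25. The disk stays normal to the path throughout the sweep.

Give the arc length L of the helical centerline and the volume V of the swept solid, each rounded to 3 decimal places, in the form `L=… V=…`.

2πR = 2π·14 = 87.964594
per-turn = √(87.964594² + 31.5²) = √(7737.7699 + 992.25) = √8730.0199 = 93.434575
L = 1.25 × 93.434575 = 116.793219
V = π·1.5² × L = 7.068583 × 116.793219 = 825.562618

L=116.793 V=825.563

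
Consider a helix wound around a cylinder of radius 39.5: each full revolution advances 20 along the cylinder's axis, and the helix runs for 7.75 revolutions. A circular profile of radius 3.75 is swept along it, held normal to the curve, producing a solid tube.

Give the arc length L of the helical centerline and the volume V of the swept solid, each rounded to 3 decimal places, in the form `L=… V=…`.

2πR = 2π·39.5 = 248.185820
per-turn = √(248.185820² + 20²) = √(61596.2011 + 400) = √61996.2011 = 248.990363
L = 7.75 × 248.990363 = 1929.675316
V = π·3.75² × L = 44.178647 × 1929.675316 = 85250.444030

L=1929.675 V=85250.444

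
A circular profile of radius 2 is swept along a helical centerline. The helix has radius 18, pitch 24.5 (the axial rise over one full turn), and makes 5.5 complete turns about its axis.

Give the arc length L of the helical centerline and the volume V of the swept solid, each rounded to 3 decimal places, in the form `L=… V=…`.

L=636.463 V=7998.034

2πR = 2π·18 = 113.097336
per-turn = √(113.097336² + 24.5²) = √(12791.0073 + 600.25) = √13391.2573 = 115.720600
L = 5.5 × 115.720600 = 636.463301
V = π·2² × L = 12.566371 × 636.463301 = 7998.033722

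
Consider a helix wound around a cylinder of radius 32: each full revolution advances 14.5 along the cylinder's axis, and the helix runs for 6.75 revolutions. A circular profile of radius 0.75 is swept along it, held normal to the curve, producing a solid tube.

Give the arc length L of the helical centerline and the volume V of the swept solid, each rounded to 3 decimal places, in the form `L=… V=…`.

2πR = 2π·32 = 201.061930
per-turn = √(201.061930² + 14.5²) = √(40425.8996 + 210.25) = √40636.1496 = 201.584101
L = 6.75 × 201.584101 = 1360.692679
V = π·0.75² × L = 1.767146 × 1360.692679 = 2404.542445

L=1360.693 V=2404.542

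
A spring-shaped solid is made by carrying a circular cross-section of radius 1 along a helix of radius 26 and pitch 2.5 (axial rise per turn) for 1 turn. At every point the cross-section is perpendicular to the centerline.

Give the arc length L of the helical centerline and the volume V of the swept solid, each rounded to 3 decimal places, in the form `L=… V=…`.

2πR = 2π·26 = 163.362818
per-turn = √(163.362818² + 2.5²) = √(26687.4103 + 6.25) = √26693.6603 = 163.381946
L = 1 × 163.381946 = 163.381946
V = π·1² × L = 3.141593 × 163.381946 = 513.279521

L=163.382 V=513.280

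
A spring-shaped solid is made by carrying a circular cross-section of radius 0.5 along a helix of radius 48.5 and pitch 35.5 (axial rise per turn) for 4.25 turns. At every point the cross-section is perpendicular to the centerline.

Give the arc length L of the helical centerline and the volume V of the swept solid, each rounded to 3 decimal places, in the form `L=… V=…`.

L=1303.880 V=1024.065

2πR = 2π·48.5 = 304.734487
per-turn = √(304.734487² + 35.5²) = √(92863.1078 + 1260.25) = √94123.3578 = 306.795303
L = 4.25 × 306.795303 = 1303.880037
V = π·0.5² × L = 0.785398 × 1303.880037 = 1024.064986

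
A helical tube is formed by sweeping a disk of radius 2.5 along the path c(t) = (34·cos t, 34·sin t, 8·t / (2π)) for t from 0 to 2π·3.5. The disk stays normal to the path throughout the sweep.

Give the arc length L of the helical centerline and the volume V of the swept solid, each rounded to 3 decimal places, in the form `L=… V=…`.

2πR = 2π·34 = 213.628300
per-turn = √(213.628300² + 8²) = √(45637.0508 + 64) = √45701.0508 = 213.778041
L = 3.5 × 213.778041 = 748.223143
V = π·2.5² × L = 19.634954 × 748.223143 = 14691.327058

L=748.223 V=14691.327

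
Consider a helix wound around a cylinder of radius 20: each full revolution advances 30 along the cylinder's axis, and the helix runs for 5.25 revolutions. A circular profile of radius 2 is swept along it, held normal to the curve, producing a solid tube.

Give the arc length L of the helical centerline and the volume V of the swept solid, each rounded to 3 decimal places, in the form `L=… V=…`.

2πR = 2π·20 = 125.663706
per-turn = √(125.663706² + 30²) = √(15791.3670 + 900) = √16691.3670 = 129.195074
L = 5.25 × 129.195074 = 678.274136
V = π·2² × L = 12.566371 × 678.274136 = 8523.444176

L=678.274 V=8523.444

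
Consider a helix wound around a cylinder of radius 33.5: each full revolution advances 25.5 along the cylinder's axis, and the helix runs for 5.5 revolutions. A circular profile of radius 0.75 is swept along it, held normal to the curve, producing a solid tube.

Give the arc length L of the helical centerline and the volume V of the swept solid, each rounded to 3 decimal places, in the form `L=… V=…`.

2πR = 2π·33.5 = 210.486708
per-turn = √(210.486708² + 25.5²) = √(44304.6542 + 650.25) = √44954.9042 = 212.025716
L = 5.5 × 212.025716 = 1166.141437
V = π·0.75² × L = 1.767146 × 1166.141437 = 2060.742021

L=1166.141 V=2060.742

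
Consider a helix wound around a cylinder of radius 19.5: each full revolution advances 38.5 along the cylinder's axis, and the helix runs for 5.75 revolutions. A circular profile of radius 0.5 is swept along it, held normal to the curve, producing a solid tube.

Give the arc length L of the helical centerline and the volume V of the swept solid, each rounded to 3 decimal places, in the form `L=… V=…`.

2πR = 2π·19.5 = 122.522113
per-turn = √(122.522113² + 38.5²) = √(15011.6683 + 1482.25) = √16493.9183 = 128.428651
L = 5.75 × 128.428651 = 738.464741
V = π·0.5² × L = 0.785398 × 738.464741 = 579.988851

L=738.465 V=579.989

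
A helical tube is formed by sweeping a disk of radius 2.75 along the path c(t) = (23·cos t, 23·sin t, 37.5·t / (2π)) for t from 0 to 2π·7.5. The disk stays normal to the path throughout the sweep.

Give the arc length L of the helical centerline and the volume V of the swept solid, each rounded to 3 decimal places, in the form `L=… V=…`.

2πR = 2π·23 = 144.513262
per-turn = √(144.513262² + 37.5²) = √(20884.0829 + 1406.25) = √22290.3329 = 149.299474
L = 7.5 × 149.299474 = 1119.746054
V = π·2.75² × L = 23.758294 × 1119.746054 = 26603.256462

L=1119.746 V=26603.256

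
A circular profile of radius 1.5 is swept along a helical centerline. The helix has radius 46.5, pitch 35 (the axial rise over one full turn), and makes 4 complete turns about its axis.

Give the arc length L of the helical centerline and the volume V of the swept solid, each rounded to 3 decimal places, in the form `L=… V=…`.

2πR = 2π·46.5 = 292.168117
per-turn = √(292.168117² + 35²) = √(85362.2085 + 1225) = √86587.2085 = 294.257045
L = 4 × 294.257045 = 1177.028180
V = π·1.5² × L = 7.068583 × 1177.028180 = 8319.921934

L=1177.028 V=8319.922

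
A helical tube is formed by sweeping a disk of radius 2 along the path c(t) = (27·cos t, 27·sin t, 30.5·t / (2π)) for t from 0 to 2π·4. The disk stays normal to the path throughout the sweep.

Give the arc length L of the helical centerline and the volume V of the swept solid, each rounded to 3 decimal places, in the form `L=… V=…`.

2πR = 2π·27 = 169.646003
per-turn = √(169.646003² + 30.5²) = √(28779.7664 + 930.25) = √29710.0164 = 172.365938
L = 4 × 172.365938 = 689.463750
V = π·2² × L = 12.566371 × 689.463750 = 8664.057011

L=689.464 V=8664.057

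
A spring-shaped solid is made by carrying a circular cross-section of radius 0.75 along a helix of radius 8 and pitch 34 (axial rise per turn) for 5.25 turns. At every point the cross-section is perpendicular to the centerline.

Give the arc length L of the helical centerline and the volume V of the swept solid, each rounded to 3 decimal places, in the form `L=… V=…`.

2πR = 2π·8 = 50.265482
per-turn = √(50.265482² + 34²) = √(2526.6187 + 1156) = √3682.6187 = 60.684584
L = 5.25 × 60.684584 = 318.594066
V = π·0.75² × L = 1.767146 × 318.594066 = 563.002187

L=318.594 V=563.002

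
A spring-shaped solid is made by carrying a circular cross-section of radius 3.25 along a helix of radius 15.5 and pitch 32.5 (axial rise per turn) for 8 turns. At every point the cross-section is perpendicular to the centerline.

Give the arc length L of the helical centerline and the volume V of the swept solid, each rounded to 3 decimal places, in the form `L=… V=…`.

2πR = 2π·15.5 = 97.389372
per-turn = √(97.389372² + 32.5²) = √(9484.6898 + 1056.25) = √10540.9398 = 102.669079
L = 8 × 102.669079 = 821.352634
V = π·3.25² × L = 33.183072 × 821.352634 = 27255.003917

L=821.353 V=27255.004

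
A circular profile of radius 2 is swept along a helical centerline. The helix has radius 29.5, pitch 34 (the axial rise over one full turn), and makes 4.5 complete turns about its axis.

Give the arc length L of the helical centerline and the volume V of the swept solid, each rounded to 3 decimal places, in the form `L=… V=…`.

L=848.009 V=10656.400

2πR = 2π·29.5 = 185.353967
per-turn = √(185.353967² + 34²) = √(34356.0929 + 1156) = √35512.0929 = 188.446525
L = 4.5 × 188.446525 = 848.009364
V = π·2² × L = 12.566371 × 848.009364 = 10656.399954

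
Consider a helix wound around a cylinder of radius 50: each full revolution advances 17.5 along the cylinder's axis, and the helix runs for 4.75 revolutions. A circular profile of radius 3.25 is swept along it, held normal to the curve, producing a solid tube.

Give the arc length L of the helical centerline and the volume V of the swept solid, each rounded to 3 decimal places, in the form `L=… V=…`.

L=1494.570 V=49594.422

2πR = 2π·50 = 314.159265
per-turn = √(314.159265² + 17.5²) = √(98696.0440 + 306.25) = √99002.2940 = 314.646300
L = 4.75 × 314.646300 = 1494.569924
V = π·3.25² × L = 33.183072 × 1494.569924 = 49594.422010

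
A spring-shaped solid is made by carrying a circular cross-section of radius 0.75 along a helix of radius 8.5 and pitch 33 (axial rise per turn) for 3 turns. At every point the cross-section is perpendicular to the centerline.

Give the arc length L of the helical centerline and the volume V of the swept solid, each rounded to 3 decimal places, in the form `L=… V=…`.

L=188.340 V=332.824

2πR = 2π·8.5 = 53.407075
per-turn = √(53.407075² + 33²) = √(2852.3157 + 1089) = √3941.3157 = 62.779899
L = 3 × 62.779899 = 188.339696
V = π·0.75² × L = 1.767146 × 188.339696 = 332.823715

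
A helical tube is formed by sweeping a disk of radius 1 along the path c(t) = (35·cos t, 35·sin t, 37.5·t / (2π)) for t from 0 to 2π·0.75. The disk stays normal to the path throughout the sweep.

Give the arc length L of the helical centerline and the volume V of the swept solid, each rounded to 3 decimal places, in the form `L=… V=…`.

L=167.314 V=525.634

2πR = 2π·35 = 219.911486
per-turn = √(219.911486² + 37.5²) = √(48361.0616 + 1406.25) = √49767.3116 = 223.085884
L = 0.75 × 223.085884 = 167.314413
V = π·1² × L = 3.141593 × 167.314413 = 525.633730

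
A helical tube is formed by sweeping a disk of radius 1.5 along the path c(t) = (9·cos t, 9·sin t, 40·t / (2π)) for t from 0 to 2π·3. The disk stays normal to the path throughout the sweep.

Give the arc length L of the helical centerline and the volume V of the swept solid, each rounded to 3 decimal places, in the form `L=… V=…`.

L=207.797 V=1468.833

2πR = 2π·9 = 56.548668
per-turn = √(56.548668² + 40²) = √(3197.7518 + 1600) = √4797.7518 = 69.265806
L = 3 × 69.265806 = 207.797417
V = π·1.5² × L = 7.068583 × 207.797417 = 1468.833386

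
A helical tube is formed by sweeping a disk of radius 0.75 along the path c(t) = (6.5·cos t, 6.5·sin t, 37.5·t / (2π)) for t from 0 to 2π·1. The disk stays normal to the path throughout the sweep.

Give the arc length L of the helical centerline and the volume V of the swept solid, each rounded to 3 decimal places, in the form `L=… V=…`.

2πR = 2π·6.5 = 40.840704
per-turn = √(40.840704² + 37.5²) = √(1667.9631 + 1406.25) = √3074.2131 = 55.445587
L = 1 × 55.445587 = 55.445587
V = π·0.75² × L = 1.767146 × 55.445587 = 97.980440

L=55.446 V=97.980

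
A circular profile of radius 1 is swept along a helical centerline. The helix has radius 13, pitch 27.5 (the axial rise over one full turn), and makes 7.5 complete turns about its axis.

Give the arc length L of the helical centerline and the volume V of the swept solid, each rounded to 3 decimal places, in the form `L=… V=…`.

L=646.398 V=2030.720

2πR = 2π·13 = 81.681409
per-turn = √(81.681409² + 27.5²) = √(6671.8526 + 756.25) = √7428.1026 = 86.186441
L = 7.5 × 86.186441 = 646.398306
V = π·1² × L = 3.141593 × 646.398306 = 2030.720169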